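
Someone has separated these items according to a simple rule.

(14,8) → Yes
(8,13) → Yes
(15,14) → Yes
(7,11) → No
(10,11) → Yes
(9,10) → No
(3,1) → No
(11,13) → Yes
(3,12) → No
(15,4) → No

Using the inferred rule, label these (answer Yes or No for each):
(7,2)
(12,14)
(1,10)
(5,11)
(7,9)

The pattern is that an item is 'Yes' exactly when: sum ≥ 21.
No: (7,2), since 7+2 = 9.
Yes: (12,14), since 12+14 = 26.
No: (1,10), since 1+10 = 11.
No: (5,11), since 5+11 = 16.
No: (7,9), since 7+9 = 16.

No, Yes, No, No, No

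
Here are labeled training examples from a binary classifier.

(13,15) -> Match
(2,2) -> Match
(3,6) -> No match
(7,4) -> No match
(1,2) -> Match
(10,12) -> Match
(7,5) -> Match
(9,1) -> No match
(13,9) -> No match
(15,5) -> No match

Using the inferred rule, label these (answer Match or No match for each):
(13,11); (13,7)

Match, No match

All 'Match' examples share one property — |first − second| ≤ 2 — and every 'No match' example lacks it.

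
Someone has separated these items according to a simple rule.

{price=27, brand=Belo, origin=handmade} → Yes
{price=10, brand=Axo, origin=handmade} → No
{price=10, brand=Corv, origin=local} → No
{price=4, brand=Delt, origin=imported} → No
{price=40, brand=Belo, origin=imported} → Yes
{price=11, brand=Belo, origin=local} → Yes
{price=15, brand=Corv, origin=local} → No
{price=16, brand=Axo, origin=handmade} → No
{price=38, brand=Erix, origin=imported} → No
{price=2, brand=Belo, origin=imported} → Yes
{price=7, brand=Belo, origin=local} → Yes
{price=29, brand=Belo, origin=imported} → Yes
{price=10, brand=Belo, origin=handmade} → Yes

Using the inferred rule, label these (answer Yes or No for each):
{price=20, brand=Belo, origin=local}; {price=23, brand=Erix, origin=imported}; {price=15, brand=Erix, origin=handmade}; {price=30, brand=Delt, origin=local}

Comparing the two groups points to one rule — brand is Belo.
{price=20, brand=Belo, origin=local} → brand is Belo → Yes.
{price=23, brand=Erix, origin=imported} → brand is Erix → No.
{price=15, brand=Erix, origin=handmade} → brand is Erix → No.
{price=30, brand=Delt, origin=local} → brand is Delt → No.

Yes, No, No, No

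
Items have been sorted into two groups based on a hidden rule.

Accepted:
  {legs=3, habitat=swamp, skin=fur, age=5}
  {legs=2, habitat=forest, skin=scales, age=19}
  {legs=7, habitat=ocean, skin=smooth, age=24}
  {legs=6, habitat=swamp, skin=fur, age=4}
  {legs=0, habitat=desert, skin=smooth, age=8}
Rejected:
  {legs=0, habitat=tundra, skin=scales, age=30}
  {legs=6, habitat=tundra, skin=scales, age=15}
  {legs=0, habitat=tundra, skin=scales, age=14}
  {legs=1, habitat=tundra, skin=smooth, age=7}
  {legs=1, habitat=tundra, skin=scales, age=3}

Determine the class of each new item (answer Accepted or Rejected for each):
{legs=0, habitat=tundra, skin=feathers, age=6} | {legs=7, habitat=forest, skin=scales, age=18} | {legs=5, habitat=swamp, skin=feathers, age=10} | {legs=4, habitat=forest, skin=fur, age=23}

The distinguishing property — habitat is not tundra — holds for all the 'Accepted' cases and none of the 'Rejected' cases.
{legs=0, habitat=tundra, skin=feathers, age=6} → habitat is tundra → Rejected.
{legs=7, habitat=forest, skin=scales, age=18} → habitat is forest → Accepted.
{legs=5, habitat=swamp, skin=feathers, age=10} → habitat is swamp → Accepted.
{legs=4, habitat=forest, skin=fur, age=23} → habitat is forest → Accepted.

Rejected, Accepted, Accepted, Accepted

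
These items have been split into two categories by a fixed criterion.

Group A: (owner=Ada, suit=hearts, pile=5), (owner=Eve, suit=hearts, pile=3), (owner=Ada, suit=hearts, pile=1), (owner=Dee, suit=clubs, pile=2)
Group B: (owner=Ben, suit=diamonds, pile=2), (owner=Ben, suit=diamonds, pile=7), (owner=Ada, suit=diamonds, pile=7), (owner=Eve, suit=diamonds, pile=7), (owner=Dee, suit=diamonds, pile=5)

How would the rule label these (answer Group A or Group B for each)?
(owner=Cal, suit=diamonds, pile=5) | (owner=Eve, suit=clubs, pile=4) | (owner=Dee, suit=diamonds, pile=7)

The pattern is that an item is 'Group A' exactly when: suit is not diamonds.

Group B, Group A, Group B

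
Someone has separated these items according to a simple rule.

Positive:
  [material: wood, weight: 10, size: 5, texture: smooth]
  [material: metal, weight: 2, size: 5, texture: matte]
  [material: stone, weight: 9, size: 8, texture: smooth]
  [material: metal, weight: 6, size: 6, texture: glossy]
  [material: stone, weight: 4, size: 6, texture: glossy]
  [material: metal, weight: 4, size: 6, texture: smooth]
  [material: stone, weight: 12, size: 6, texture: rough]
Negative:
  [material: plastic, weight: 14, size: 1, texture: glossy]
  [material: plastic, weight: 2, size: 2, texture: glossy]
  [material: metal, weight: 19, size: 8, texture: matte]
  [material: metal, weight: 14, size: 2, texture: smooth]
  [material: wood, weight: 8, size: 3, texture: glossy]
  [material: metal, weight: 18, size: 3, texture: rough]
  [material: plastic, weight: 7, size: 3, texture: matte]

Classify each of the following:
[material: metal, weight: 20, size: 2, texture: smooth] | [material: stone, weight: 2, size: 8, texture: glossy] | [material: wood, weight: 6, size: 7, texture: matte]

One predicate separates the groups cleanly: weight ≤ 12 AND size ≥ 5.

Negative, Positive, Positive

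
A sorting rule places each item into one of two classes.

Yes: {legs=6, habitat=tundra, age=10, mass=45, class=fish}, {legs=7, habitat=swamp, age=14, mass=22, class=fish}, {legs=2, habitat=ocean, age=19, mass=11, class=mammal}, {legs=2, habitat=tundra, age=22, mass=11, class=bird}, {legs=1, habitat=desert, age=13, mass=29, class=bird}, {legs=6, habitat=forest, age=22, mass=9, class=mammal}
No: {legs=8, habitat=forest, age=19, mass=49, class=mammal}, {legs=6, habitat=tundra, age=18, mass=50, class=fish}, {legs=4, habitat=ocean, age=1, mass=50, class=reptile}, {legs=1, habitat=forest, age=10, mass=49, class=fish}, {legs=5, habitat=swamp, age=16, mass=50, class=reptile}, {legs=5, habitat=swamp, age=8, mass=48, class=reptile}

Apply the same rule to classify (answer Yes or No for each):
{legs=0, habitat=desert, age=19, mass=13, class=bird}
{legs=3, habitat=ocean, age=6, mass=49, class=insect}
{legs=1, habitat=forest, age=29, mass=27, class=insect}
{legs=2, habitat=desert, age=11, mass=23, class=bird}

Yes, No, Yes, Yes

The simplest hypothesis consistent with all the labels is: mass ≤ 45.
{legs=0, habitat=desert, age=19, mass=13, class=bird}: mass = 13, has this property → Yes.
{legs=3, habitat=ocean, age=6, mass=49, class=insect}: mass = 49, does not fit → No.
{legs=1, habitat=forest, age=29, mass=27, class=insect}: mass = 27, has this property → Yes.
{legs=2, habitat=desert, age=11, mass=23, class=bird}: mass = 23, has this property → Yes.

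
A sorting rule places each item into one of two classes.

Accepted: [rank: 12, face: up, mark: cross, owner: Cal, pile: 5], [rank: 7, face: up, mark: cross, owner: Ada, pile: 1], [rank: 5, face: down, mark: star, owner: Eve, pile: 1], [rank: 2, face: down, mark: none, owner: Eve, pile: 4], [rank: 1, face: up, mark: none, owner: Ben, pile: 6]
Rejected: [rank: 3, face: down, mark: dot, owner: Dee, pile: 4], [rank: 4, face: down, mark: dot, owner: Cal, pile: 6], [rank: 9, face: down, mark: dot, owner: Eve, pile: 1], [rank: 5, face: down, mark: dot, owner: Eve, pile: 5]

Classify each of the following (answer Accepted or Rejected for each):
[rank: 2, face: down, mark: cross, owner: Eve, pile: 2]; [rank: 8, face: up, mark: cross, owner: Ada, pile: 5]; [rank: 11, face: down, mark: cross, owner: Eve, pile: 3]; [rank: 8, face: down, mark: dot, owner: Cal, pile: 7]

One predicate separates the groups cleanly: mark is not dot.

Accepted, Accepted, Accepted, Rejected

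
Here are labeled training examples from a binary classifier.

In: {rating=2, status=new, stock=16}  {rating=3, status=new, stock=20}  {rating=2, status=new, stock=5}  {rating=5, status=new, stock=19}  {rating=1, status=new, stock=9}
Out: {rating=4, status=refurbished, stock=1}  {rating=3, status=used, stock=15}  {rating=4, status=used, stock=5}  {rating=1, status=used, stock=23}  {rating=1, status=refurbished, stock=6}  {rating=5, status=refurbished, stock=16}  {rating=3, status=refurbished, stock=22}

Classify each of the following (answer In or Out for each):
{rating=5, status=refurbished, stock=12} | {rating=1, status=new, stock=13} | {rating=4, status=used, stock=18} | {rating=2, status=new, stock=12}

Out, In, Out, In

The simplest hypothesis consistent with all the labels is: status is new.
Out: {rating=5, status=refurbished, stock=12}, since status is refurbished. In: {rating=1, status=new, stock=13}, since status is new. Out: {rating=4, status=used, stock=18}, since status is used. In: {rating=2, status=new, stock=12}, since status is new.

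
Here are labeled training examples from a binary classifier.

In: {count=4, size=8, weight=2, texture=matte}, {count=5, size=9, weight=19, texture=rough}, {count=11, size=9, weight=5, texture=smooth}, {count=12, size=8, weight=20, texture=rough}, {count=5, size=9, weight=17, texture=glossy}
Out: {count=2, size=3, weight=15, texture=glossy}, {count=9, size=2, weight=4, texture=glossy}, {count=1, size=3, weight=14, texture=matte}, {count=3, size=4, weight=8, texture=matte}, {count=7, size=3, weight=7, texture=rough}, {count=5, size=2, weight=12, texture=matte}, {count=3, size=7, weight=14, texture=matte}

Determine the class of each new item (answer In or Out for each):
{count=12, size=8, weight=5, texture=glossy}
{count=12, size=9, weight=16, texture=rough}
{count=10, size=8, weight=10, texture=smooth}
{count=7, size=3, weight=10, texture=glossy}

In, In, In, Out

The rule appears to be: size ≥ 8.
{count=12, size=8, weight=5, texture=glossy} → size = 8 → In.
{count=12, size=9, weight=16, texture=rough} → size = 9 → In.
{count=10, size=8, weight=10, texture=smooth} → size = 8 → In.
{count=7, size=3, weight=10, texture=glossy} → size = 3 → Out.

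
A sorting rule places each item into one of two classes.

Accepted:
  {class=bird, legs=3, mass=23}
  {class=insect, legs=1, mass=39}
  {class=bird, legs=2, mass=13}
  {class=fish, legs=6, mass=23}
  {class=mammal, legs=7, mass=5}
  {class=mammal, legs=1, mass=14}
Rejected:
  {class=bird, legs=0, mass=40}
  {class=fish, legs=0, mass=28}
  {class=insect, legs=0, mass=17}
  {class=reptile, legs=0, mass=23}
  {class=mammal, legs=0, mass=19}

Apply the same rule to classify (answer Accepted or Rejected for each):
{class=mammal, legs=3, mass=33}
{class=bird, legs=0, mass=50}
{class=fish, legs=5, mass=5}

Accepted, Rejected, Accepted

One predicate separates the groups cleanly: legs ≥ 1.
{class=mammal, legs=3, mass=33}: legs = 3, qualifies → Accepted. {class=bird, legs=0, mass=50}: legs = 0, doesn't match → Rejected. {class=fish, legs=5, mass=5}: legs = 5, qualifies → Accepted.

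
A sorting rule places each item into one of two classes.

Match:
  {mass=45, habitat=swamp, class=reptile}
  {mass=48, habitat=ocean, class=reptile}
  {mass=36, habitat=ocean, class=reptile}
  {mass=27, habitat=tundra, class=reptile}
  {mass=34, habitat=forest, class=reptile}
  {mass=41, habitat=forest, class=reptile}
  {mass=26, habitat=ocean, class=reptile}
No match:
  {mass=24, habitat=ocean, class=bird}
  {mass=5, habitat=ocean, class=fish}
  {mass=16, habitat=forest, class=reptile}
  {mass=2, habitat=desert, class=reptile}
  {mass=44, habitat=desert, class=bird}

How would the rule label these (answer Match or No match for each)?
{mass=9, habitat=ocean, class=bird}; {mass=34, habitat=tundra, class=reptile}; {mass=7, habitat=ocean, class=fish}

'Match' ⟺ class is reptile AND mass ≥ 24.
No match: {mass=9, habitat=ocean, class=bird}, since class is bird, mass = 9. Match: {mass=34, habitat=tundra, class=reptile}, since class is reptile, mass = 34. No match: {mass=7, habitat=ocean, class=fish}, since class is fish, mass = 7.

No match, Match, No match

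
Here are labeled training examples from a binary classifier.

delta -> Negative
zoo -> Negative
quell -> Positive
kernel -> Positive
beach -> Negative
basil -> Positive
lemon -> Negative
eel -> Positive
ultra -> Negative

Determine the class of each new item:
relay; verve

Negative, Negative

The simplest hypothesis consistent with all the labels is: ends with 'l'.
relay: ends with 'y', fails the rule → Negative.
verve: ends with 'e', fails the rule → Negative.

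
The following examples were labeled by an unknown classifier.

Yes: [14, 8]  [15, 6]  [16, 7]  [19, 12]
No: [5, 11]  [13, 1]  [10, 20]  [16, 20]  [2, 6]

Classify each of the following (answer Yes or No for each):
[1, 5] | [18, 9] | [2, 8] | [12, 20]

No, Yes, No, No

A rule that fits every label: first > second AND sum ≥ 16 — true of each 'Yes' example, false of each 'No' one.
No: [1, 5], since 1 < 5, 1+5 = 6.
Yes: [18, 9], since 18 > 9, 18+9 = 27.
No: [2, 8], since 2 < 8, 2+8 = 10.
No: [12, 20], since 12 < 20, 12+20 = 32.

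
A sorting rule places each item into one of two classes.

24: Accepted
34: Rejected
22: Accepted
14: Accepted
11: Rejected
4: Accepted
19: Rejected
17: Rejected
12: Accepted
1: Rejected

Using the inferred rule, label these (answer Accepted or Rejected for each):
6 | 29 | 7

Accepted, Rejected, Rejected

The distinguishing property — even AND at most 24 — holds for all the 'Accepted' cases and none of the 'Rejected' cases.
Accepted: 6, since 6 is even, 6 ≤ 24.
Rejected: 29, since 29 is odd, 29 > 24.
Rejected: 7, since 7 is odd, 7 ≤ 24.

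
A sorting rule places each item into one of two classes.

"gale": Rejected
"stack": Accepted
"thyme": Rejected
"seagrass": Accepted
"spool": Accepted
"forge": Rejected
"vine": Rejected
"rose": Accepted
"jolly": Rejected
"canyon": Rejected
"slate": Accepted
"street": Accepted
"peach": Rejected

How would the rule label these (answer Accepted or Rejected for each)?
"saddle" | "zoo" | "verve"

All 'Accepted' examples share one property — contains 's' — and every 'Rejected' example lacks it.
"saddle": has 's', meets the rule → Accepted.
"zoo": no 's', fails the rule → Rejected.
"verve": no 's', fails the rule → Rejected.

Accepted, Rejected, Rejected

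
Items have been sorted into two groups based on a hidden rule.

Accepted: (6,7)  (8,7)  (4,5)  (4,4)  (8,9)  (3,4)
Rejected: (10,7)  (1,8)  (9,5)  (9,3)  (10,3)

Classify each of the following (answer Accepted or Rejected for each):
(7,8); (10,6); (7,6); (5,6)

The simplest hypothesis consistent with all the labels is: |first − second| ≤ 1.
(7,8): |7−8| = 1 — checks out, so Accepted. (10,6): |10−6| = 4 — lacks this property, so Rejected. (7,6): |7−6| = 1 — checks out, so Accepted. (5,6): |5−6| = 1 — checks out, so Accepted.

Accepted, Rejected, Accepted, Accepted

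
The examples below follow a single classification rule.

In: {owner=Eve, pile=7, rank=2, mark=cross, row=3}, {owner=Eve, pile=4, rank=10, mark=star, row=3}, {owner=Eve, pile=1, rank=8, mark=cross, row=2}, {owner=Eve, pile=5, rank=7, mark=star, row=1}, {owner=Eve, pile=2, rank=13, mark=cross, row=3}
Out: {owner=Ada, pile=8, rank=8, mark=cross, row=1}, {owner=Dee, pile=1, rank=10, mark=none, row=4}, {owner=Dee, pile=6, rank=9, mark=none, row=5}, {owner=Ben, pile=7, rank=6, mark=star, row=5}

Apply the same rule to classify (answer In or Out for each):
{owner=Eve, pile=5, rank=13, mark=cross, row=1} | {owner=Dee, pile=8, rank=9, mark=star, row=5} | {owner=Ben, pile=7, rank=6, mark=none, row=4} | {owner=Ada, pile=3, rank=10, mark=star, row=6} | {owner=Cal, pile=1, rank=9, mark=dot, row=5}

The pattern is that an item is 'In' exactly when: owner is Eve.

In, Out, Out, Out, Out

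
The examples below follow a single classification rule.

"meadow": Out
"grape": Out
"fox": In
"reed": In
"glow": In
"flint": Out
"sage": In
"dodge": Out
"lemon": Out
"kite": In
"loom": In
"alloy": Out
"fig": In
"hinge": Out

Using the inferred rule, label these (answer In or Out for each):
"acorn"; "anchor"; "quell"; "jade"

Out, Out, Out, In

One predicate separates the groups cleanly: length ≤ 4.
"acorn" — length 5, hence Out.
"anchor" — length 6, hence Out.
"quell" — length 5, hence Out.
"jade" — length 4, hence In.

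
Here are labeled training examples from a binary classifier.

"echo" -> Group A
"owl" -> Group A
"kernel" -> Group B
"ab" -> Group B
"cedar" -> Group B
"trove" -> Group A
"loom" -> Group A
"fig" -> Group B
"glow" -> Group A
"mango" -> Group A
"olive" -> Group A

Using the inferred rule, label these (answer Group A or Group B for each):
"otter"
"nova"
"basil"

Group A, Group A, Group B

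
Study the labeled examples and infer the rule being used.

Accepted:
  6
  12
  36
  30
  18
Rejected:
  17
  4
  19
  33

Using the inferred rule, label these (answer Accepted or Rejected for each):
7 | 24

All 'Accepted' examples share one property — multiple of 6 — and every 'Rejected' example lacks it.
7: Rejected (7 = 6·1 + 1).
24: Accepted (24 = 6·4).

Rejected, Accepted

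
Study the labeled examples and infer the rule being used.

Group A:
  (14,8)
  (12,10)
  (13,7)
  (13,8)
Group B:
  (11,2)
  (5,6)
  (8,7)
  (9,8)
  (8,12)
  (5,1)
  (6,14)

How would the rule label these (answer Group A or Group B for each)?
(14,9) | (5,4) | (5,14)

Group A, Group B, Group B

One predicate separates the groups cleanly: first ≥ 12.
(14,9): Group A (first 14).
(5,4): Group B (first 5).
(5,14): Group B (first 5).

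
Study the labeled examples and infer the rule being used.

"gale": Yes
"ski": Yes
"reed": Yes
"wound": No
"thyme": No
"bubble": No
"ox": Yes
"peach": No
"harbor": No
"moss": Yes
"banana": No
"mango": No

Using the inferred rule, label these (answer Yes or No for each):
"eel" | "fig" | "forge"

The simplest hypothesis consistent with all the labels is: length ≤ 4.
"eel": length 3, satisfies this → Yes.
"fig": length 3, satisfies this → Yes.
"forge": length 5, fails this test → No.

Yes, Yes, No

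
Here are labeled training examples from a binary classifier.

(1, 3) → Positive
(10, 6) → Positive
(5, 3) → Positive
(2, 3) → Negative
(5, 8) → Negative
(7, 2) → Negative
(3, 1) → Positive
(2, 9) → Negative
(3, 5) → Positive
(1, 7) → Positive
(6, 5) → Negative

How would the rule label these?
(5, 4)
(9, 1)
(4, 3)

A rule that fits every label: sum is even — true of each 'Positive' example, false of each 'Negative' one.
(5, 4): 5+4 = 9 — does not pass, so Negative. (9, 1): 9+1 = 10 — meets the rule, so Positive. (4, 3): 4+3 = 7 — does not pass, so Negative.

Negative, Positive, Negative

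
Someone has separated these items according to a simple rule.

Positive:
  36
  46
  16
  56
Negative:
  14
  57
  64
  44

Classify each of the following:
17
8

One predicate separates the groups cleanly: ends in digit 6.
17: last digit 7, lacks this property → Negative.
8: last digit 8, lacks this property → Negative.

Negative, Negative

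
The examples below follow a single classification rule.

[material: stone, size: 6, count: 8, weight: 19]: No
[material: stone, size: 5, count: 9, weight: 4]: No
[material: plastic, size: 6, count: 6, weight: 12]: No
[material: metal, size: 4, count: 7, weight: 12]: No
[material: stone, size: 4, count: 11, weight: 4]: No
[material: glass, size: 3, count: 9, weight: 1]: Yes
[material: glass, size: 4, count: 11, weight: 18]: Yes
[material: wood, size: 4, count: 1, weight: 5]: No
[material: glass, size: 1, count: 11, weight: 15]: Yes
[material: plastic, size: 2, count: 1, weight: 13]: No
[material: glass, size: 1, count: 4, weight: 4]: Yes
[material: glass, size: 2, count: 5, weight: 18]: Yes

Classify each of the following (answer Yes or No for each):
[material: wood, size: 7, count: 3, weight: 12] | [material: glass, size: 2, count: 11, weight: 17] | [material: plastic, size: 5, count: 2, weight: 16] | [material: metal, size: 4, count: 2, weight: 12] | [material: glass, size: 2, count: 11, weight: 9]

No, Yes, No, No, Yes

Rule: material is glass. This holds for each 'Yes' example and fails for each 'No' one.
[material: wood, size: 7, count: 3, weight: 12]: material is wood, does not satisfy this → No. [material: glass, size: 2, count: 11, weight: 17]: material is glass, has this property → Yes. [material: plastic, size: 5, count: 2, weight: 16]: material is plastic, does not satisfy this → No. [material: metal, size: 4, count: 2, weight: 12]: material is metal, does not satisfy this → No. [material: glass, size: 2, count: 11, weight: 9]: material is glass, has this property → Yes.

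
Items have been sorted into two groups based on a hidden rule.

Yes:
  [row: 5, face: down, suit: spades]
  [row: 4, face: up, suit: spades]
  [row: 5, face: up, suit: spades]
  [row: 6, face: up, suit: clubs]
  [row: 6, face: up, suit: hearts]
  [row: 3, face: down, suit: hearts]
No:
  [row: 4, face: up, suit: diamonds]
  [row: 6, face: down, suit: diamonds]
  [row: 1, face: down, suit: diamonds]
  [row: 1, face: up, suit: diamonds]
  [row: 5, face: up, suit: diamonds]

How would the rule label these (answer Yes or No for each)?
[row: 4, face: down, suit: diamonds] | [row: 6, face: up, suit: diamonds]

No, No

The pattern is that an item is 'Yes' exactly when: suit is not diamonds.
No: [row: 4, face: down, suit: diamonds], since suit is diamonds. No: [row: 6, face: up, suit: diamonds], since suit is diamonds.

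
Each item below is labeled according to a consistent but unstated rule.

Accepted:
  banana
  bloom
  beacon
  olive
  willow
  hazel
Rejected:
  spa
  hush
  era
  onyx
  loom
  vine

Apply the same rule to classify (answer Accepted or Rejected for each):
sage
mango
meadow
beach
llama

The rule appears to be: length ≥ 5.
sage: length 4 — lacks this property, so Rejected. mango: length 5 — qualifies, so Accepted. meadow: length 6 — qualifies, so Accepted. beach: length 5 — qualifies, so Accepted. llama: length 5 — qualifies, so Accepted.

Rejected, Accepted, Accepted, Accepted, Accepted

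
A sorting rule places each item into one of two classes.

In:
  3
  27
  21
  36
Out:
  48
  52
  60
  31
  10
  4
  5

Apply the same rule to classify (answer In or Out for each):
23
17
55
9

The classifier is using: multiple of 3 AND at most 36.
23 → 23 = 3·7 + 2, 23 ≤ 36 → Out.
17 → 17 = 3·5 + 2, 17 ≤ 36 → Out.
55 → 55 = 3·18 + 1, 55 > 36 → Out.
9 → 9 = 3·3, 9 ≤ 36 → In.

Out, Out, Out, In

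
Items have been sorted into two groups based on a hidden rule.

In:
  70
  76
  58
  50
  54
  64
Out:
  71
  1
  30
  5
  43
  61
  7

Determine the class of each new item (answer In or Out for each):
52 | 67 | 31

In, Out, Out

The simplest hypothesis consistent with all the labels is: even AND at least 43.
52: 52 is even, 52 ≥ 43, satisfies this → In.
67: 67 is odd, 67 ≥ 43, does not pass → Out.
31: 31 is odd, 31 < 43, does not pass → Out.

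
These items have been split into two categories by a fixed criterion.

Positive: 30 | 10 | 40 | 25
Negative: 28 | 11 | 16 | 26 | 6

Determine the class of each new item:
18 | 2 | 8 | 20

All 'Positive' examples share one property — multiple of 5 — and every 'Negative' example lacks it.
18: Negative (18 = 5·3 + 3).
2: Negative (2 = 5·0 + 2).
8: Negative (8 = 5·1 + 3).
20: Positive (20 = 5·4).

Negative, Negative, Negative, Positive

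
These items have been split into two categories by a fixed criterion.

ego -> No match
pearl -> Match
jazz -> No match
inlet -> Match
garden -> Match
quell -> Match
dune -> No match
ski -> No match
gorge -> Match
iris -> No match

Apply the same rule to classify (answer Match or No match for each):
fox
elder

No match, Match

The simplest hypothesis consistent with all the labels is: length ≥ 5.
fox: length 3 — does not satisfy this, so No match. elder: length 5 — meets the rule, so Match.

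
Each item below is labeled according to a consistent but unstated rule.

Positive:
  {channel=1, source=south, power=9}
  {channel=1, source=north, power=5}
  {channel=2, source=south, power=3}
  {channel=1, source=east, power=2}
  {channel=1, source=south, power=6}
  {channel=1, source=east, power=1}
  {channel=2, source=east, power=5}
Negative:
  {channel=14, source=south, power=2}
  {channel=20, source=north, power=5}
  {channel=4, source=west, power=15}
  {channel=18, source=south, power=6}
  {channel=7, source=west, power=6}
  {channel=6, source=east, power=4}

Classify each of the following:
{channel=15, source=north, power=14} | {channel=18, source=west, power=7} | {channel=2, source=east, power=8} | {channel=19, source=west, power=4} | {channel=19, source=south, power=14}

The rule appears to be: channel ≤ 2.
{channel=15, source=north, power=14} → channel = 15 → Negative. {channel=18, source=west, power=7} → channel = 18 → Negative. {channel=2, source=east, power=8} → channel = 2 → Positive. {channel=19, source=west, power=4} → channel = 19 → Negative. {channel=19, source=south, power=14} → channel = 19 → Negative.

Negative, Negative, Positive, Negative, Negative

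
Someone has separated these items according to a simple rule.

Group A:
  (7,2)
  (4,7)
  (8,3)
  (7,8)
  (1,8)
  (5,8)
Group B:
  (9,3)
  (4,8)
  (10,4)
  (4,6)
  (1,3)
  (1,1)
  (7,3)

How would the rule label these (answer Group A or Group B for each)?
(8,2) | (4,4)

Group B, Group B

Comparing the two groups points to one rule — sum is odd.
Group B: (8,2), since 8+2 = 10.
Group B: (4,4), since 4+4 = 8.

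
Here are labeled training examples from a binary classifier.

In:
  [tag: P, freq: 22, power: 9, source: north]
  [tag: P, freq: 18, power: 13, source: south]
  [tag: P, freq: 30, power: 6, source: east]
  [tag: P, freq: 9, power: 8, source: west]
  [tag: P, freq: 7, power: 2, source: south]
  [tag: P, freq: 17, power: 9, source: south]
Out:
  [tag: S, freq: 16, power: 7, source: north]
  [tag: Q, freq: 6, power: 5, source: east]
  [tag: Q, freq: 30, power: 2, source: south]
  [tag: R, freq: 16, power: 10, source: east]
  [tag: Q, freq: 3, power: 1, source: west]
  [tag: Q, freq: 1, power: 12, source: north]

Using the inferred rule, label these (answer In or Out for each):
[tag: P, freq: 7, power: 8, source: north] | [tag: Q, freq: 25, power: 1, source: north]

The simplest hypothesis consistent with all the labels is: tag is P.

In, Out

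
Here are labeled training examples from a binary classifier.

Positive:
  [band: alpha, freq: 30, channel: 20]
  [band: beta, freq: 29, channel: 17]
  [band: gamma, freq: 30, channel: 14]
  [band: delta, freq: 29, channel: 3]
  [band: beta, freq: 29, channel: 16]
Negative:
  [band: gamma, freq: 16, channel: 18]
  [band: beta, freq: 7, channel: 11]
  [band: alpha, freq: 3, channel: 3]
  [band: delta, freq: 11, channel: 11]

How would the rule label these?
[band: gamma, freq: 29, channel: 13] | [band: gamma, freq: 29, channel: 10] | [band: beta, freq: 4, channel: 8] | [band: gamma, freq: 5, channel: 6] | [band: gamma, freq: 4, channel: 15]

The classifier is using: freq ≥ 29.
[band: gamma, freq: 29, channel: 13]: Positive (freq = 29).
[band: gamma, freq: 29, channel: 10]: Positive (freq = 29).
[band: beta, freq: 4, channel: 8]: Negative (freq = 4).
[band: gamma, freq: 5, channel: 6]: Negative (freq = 5).
[band: gamma, freq: 4, channel: 15]: Negative (freq = 4).

Positive, Positive, Negative, Negative, Negative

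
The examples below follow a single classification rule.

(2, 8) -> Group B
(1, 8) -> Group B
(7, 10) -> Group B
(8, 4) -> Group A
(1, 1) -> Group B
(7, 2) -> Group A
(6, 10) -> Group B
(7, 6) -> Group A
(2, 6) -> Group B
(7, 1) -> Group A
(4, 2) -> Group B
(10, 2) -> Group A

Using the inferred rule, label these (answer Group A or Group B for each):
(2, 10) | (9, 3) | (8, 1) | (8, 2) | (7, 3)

Group B, Group A, Group A, Group A, Group A

The pattern is that an item is 'Group A' exactly when: first > second AND sum ≥ 8.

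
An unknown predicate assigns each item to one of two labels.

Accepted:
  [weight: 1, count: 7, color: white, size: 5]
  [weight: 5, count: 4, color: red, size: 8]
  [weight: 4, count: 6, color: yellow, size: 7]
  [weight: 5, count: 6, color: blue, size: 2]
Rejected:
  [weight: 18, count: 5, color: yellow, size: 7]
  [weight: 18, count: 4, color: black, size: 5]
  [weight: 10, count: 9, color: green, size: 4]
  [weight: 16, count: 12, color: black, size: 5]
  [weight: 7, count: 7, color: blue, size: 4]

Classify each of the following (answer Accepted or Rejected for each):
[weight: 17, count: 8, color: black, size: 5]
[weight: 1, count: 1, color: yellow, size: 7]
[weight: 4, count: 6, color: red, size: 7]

Rejected, Accepted, Accepted

The pattern is that an item is 'Accepted' exactly when: weight ≤ 5.
[weight: 17, count: 8, color: black, size: 5]: Rejected (weight = 17).
[weight: 1, count: 1, color: yellow, size: 7]: Accepted (weight = 1).
[weight: 4, count: 6, color: red, size: 7]: Accepted (weight = 4).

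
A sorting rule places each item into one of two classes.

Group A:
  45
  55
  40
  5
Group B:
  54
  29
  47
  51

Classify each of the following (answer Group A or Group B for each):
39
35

The simplest hypothesis consistent with all the labels is: multiple of 5.
39: 39 = 5·7 + 4, fails this test → Group B. 35: 35 = 5·7, meets the rule → Group A.

Group B, Group A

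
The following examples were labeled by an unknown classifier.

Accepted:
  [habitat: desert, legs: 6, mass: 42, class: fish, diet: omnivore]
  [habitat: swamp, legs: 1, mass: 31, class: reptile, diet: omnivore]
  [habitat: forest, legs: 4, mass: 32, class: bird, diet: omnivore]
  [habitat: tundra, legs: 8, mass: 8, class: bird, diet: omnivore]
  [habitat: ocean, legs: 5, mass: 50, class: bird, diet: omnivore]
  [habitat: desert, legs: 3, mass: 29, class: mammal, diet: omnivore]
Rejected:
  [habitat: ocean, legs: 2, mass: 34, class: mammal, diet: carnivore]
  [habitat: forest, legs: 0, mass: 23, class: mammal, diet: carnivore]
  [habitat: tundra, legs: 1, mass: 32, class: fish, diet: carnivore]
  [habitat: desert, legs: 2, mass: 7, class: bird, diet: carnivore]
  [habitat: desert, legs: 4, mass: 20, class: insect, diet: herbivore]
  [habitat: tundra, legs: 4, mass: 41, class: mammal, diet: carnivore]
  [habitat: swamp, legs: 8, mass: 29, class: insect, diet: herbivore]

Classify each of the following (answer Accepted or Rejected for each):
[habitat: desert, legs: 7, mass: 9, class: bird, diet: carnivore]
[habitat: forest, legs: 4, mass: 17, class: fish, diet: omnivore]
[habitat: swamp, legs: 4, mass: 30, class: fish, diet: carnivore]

Rejected, Accepted, Rejected

Checking candidate rules against both groups, what survives is: diet is omnivore.
Rejected: [habitat: desert, legs: 7, mass: 9, class: bird, diet: carnivore], since diet is carnivore.
Accepted: [habitat: forest, legs: 4, mass: 17, class: fish, diet: omnivore], since diet is omnivore.
Rejected: [habitat: swamp, legs: 4, mass: 30, class: fish, diet: carnivore], since diet is carnivore.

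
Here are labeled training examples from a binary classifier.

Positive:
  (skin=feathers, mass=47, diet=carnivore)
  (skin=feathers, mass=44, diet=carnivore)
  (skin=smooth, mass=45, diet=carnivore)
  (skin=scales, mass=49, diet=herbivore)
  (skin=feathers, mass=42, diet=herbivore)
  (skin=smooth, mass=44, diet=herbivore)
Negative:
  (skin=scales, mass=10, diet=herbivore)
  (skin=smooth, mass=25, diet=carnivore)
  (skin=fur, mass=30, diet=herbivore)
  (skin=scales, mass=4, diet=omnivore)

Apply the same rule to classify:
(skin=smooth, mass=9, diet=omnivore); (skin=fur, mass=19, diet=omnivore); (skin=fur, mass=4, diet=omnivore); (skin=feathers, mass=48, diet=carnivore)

All 'Positive' examples share one property — mass ≥ 42 — and every 'Negative' example lacks it.
(skin=smooth, mass=9, diet=omnivore) → mass = 9 → Negative.
(skin=fur, mass=19, diet=omnivore) → mass = 19 → Negative.
(skin=fur, mass=4, diet=omnivore) → mass = 4 → Negative.
(skin=feathers, mass=48, diet=carnivore) → mass = 48 → Positive.

Negative, Negative, Negative, Positive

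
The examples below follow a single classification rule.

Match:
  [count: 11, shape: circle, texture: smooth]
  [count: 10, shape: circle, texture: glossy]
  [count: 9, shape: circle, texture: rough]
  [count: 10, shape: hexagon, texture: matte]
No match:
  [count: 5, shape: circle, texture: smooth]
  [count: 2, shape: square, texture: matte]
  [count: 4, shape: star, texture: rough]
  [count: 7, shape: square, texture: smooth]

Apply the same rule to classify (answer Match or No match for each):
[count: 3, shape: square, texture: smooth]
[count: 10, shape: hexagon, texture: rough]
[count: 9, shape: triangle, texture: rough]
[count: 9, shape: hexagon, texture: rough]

'Match' ⟺ count ≥ 9.
No match: [count: 3, shape: square, texture: smooth], since count = 3. Match: [count: 10, shape: hexagon, texture: rough], since count = 10. Match: [count: 9, shape: triangle, texture: rough], since count = 9. Match: [count: 9, shape: hexagon, texture: rough], since count = 9.

No match, Match, Match, Match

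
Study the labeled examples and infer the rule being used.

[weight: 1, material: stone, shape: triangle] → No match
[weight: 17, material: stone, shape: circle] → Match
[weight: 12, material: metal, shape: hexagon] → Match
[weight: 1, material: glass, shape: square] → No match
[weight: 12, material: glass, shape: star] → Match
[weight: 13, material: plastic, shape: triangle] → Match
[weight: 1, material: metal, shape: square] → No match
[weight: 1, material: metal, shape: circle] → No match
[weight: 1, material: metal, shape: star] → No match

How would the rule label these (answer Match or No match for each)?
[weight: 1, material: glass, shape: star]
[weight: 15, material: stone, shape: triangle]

No match, Match

All 'Match' examples share one property — weight ≥ 12 — and every 'No match' example lacks it.
[weight: 1, material: glass, shape: star]: weight = 1, does not fit → No match.
[weight: 15, material: stone, shape: triangle]: weight = 15, qualifies → Match.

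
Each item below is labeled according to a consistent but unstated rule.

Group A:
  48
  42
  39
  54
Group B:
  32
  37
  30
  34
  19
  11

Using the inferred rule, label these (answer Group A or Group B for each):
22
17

Group B, Group B

The pattern is that an item is 'Group A' exactly when: at least 39.
22 → 22 < 39 → Group B.
17 → 17 < 39 → Group B.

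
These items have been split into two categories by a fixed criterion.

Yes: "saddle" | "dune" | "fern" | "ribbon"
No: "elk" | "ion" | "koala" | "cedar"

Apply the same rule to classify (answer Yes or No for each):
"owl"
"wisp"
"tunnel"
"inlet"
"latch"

Checking candidate rules against both groups, what survives is: even length.

No, Yes, Yes, No, No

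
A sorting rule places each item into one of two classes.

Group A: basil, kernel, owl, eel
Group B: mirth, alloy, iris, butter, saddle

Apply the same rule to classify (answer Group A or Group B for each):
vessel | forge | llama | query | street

Group A, Group B, Group B, Group B, Group B

Rule: ends with 'l'. This holds for each 'Group A' example and fails for each 'Group B' one.
vessel: ends with 'l' — passes, so Group A. forge: ends with 'e' — fails the rule, so Group B. llama: ends with 'a' — fails the rule, so Group B. query: ends with 'y' — fails the rule, so Group B. street: ends with 't' — fails the rule, so Group B.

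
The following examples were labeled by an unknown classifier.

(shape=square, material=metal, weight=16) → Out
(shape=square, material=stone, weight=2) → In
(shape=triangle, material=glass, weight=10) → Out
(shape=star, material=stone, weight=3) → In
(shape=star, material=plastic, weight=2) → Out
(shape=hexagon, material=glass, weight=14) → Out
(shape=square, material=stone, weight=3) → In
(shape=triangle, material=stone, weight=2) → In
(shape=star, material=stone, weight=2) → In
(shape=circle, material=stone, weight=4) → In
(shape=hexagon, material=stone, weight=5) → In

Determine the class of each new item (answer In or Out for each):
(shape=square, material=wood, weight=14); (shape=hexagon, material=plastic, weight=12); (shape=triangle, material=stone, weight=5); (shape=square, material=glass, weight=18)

One predicate separates the groups cleanly: material is stone.

Out, Out, In, Out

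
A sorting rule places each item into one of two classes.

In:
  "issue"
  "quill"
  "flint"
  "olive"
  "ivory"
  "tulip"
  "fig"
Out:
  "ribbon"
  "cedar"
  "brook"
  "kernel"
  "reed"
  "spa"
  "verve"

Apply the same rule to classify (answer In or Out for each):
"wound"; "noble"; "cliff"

Out, Out, In

The classifier is using: odd length AND contains 'i'.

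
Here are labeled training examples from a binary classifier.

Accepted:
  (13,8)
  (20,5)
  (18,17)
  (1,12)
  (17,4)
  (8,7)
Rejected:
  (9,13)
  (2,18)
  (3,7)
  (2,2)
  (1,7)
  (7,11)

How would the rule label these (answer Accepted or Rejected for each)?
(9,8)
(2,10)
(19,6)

Accepted, Rejected, Accepted

The pattern is that an item is 'Accepted' exactly when: sum is odd.
(9,8) → 9+8 = 17 → Accepted. (2,10) → 2+10 = 12 → Rejected. (19,6) → 19+6 = 25 → Accepted.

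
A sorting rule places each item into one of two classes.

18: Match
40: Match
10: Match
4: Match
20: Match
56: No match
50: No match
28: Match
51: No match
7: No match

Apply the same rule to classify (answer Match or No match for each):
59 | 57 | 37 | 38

The rule appears to be: even AND at most 40.

No match, No match, No match, Match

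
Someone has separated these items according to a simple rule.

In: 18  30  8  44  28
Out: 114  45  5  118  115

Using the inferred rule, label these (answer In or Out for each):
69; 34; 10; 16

Out, In, In, In

The rule appears to be: even AND at most 44.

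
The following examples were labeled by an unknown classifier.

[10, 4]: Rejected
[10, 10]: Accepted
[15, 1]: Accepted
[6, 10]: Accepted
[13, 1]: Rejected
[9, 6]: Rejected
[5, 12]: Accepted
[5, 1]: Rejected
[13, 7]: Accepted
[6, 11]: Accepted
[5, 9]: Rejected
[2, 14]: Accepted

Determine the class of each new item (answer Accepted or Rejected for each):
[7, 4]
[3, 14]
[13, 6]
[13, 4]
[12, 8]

Rejected, Accepted, Accepted, Accepted, Accepted

'Accepted' ⟺ sum ≥ 16.
Rejected: [7, 4], since 7+4 = 11.
Accepted: [3, 14], since 3+14 = 17.
Accepted: [13, 6], since 13+6 = 19.
Accepted: [13, 4], since 13+4 = 17.
Accepted: [12, 8], since 12+8 = 20.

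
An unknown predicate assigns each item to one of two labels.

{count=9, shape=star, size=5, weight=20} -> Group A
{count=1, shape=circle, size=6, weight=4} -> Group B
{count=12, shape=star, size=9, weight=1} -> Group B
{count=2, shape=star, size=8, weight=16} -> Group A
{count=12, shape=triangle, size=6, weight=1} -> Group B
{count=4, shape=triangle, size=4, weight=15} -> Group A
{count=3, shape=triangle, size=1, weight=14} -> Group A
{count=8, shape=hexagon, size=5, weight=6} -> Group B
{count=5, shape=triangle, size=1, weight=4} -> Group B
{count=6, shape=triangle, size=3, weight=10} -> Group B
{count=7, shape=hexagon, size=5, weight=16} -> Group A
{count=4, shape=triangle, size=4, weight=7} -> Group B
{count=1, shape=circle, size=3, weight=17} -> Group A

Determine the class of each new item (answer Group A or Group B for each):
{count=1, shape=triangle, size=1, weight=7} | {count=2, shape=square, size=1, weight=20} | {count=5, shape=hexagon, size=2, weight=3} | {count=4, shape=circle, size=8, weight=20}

Rule: weight ≥ 14. This holds for each 'Group A' example and fails for each 'Group B' one.
{count=1, shape=triangle, size=1, weight=7} — weight = 7, hence Group B. {count=2, shape=square, size=1, weight=20} — weight = 20, hence Group A. {count=5, shape=hexagon, size=2, weight=3} — weight = 3, hence Group B. {count=4, shape=circle, size=8, weight=20} — weight = 20, hence Group A.

Group B, Group A, Group B, Group A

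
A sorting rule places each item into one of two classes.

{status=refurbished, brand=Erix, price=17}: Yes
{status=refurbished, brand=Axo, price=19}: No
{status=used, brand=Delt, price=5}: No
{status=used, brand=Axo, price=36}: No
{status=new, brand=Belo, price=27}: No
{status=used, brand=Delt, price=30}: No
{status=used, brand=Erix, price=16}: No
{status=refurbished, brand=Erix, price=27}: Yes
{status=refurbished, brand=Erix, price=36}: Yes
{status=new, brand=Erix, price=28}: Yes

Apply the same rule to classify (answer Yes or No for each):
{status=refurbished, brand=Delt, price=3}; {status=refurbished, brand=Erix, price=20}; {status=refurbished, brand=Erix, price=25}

No, Yes, Yes

A rule that fits every label: brand is Erix AND price ≥ 17 — true of each 'Yes' example, false of each 'No' one.
{status=refurbished, brand=Delt, price=3}: brand is Delt, price = 3, does not fit → No.
{status=refurbished, brand=Erix, price=20}: brand is Erix, price = 20, checks out → Yes.
{status=refurbished, brand=Erix, price=25}: brand is Erix, price = 25, checks out → Yes.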